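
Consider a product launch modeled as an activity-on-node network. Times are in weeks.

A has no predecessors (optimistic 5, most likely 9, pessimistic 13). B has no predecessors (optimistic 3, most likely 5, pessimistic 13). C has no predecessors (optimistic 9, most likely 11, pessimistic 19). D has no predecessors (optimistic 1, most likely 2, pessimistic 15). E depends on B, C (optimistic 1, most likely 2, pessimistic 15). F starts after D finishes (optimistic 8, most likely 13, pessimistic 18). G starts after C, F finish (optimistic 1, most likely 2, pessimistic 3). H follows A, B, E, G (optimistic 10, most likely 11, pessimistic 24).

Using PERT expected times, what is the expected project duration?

te_A = (5 + 4·9 + 13)/6 = 54/6 = 9
te_B = (3 + 4·5 + 13)/6 = 36/6 = 6
te_C = (9 + 4·11 + 19)/6 = 72/6 = 12
te_D = (1 + 4·2 + 15)/6 = 24/6 = 4
te_E = (1 + 4·2 + 15)/6 = 24/6 = 4
te_F = (8 + 4·13 + 18)/6 = 78/6 = 13
te_G = (1 + 4·2 + 3)/6 = 12/6 = 2
te_H = (10 + 4·11 + 24)/6 = 78/6 = 13

Forward pass:
ES_A = 0; EF_A = 9
ES_B = 0; EF_B = 6
ES_C = 0; EF_C = 12
ES_D = 0; EF_D = 4
ES_E = max(EF_B=6, EF_C=12) = 12; EF_E = 12+4 = 16
ES_F = 4; EF_F = 4+13 = 17
ES_G = max(EF_C=12, EF_F=17) = 17; EF_G = 17+2 = 19
ES_H = max(EF_A=9, EF_B=6, EF_E=16, EF_G=19) = 19; EF_H = 19+13 = 32
Expected project duration μ = 32 weeks. Critical path: D → F → G → H.

32 weeks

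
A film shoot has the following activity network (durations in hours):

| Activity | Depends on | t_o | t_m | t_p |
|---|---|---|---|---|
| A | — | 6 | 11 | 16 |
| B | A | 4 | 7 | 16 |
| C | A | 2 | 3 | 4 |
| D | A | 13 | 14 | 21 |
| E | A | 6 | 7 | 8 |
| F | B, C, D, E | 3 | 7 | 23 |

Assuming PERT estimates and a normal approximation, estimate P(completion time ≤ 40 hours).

0.897

te_A = (6 + 4·11 + 16)/6 = 66/6 = 11; σ²_A = ((16−6)/6)² = 2.778
te_B = (4 + 4·7 + 16)/6 = 48/6 = 8; σ²_B = ((16−4)/6)² = 4.000
te_C = (2 + 4·3 + 4)/6 = 18/6 = 3; σ²_C = ((4−2)/6)² = 0.111
te_D = (13 + 4·14 + 21)/6 = 90/6 = 15; σ²_D = ((21−13)/6)² = 1.778
te_E = (6 + 4·7 + 8)/6 = 42/6 = 7; σ²_E = ((8−6)/6)² = 0.111
te_F = (3 + 4·7 + 23)/6 = 54/6 = 9; σ²_F = ((23−3)/6)² = 11.111

Forward pass:
ES_A = 0; EF_A = 11
ES_B = 11; EF_B = 11+8 = 19
ES_C = 11; EF_C = 11+3 = 14
ES_D = 11; EF_D = 11+15 = 26
ES_E = 11; EF_E = 11+7 = 18
ES_F = max(EF_B=19, EF_C=14, EF_D=26, EF_E=18) = 26; EF_F = 26+9 = 35
Expected project duration μ = 35 hours. Critical path: A → D → F.

Variance along critical path = 2.778 + 1.778 + 11.111 = 15.667; σ = √15.667 = 3.958 hours.
Z = (40 − 35) / 3.958 = 1.263
P(T ≤ 40) = Φ(1.263) ≈ 0.897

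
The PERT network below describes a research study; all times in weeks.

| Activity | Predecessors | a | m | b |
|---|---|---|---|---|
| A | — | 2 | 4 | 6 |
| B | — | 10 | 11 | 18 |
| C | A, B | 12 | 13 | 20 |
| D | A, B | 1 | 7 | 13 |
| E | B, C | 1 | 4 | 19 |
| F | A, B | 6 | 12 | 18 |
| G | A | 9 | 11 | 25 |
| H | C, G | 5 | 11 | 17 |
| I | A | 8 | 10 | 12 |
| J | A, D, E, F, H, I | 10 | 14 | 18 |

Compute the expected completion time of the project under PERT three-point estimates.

51 weeks

te_A = (2 + 4·4 + 6)/6 = 24/6 = 4
te_B = (10 + 4·11 + 18)/6 = 72/6 = 12
te_C = (12 + 4·13 + 20)/6 = 84/6 = 14
te_D = (1 + 4·7 + 13)/6 = 42/6 = 7
te_E = (1 + 4·4 + 19)/6 = 36/6 = 6
te_F = (6 + 4·12 + 18)/6 = 72/6 = 12
te_G = (9 + 4·11 + 25)/6 = 78/6 = 13
te_H = (5 + 4·11 + 17)/6 = 66/6 = 11
te_I = (8 + 4·10 + 12)/6 = 60/6 = 10
te_J = (10 + 4·14 + 18)/6 = 84/6 = 14

Forward pass:
ES_A = 0; EF_A = 4
ES_B = 0; EF_B = 12
ES_C = max(EF_A=4, EF_B=12) = 12; EF_C = 12+14 = 26
ES_D = max(EF_A=4, EF_B=12) = 12; EF_D = 12+7 = 19
ES_E = max(EF_B=12, EF_C=26) = 26; EF_E = 26+6 = 32
ES_F = max(EF_A=4, EF_B=12) = 12; EF_F = 12+12 = 24
ES_G = 4; EF_G = 4+13 = 17
ES_H = max(EF_C=26, EF_G=17) = 26; EF_H = 26+11 = 37
ES_I = 4; EF_I = 4+10 = 14
ES_J = max(EF_A=4, EF_D=19, EF_E=32, EF_F=24, EF_H=37, EF_I=14) = 37; EF_J = 37+14 = 51
Expected project duration μ = 51 weeks. Critical path: B → C → H → J.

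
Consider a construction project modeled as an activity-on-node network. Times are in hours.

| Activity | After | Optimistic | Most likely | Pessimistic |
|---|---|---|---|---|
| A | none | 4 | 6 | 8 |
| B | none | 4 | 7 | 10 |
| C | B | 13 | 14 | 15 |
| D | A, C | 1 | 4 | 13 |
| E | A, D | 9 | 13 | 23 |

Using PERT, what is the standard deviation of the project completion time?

3.25 hours

te_A = (4 + 4·6 + 8)/6 = 36/6 = 6; σ²_A = ((8−4)/6)² = 0.444
te_B = (4 + 4·7 + 10)/6 = 42/6 = 7; σ²_B = ((10−4)/6)² = 1.000
te_C = (13 + 4·14 + 15)/6 = 84/6 = 14; σ²_C = ((15−13)/6)² = 0.111
te_D = (1 + 4·4 + 13)/6 = 30/6 = 5; σ²_D = ((13−1)/6)² = 4.000
te_E = (9 + 4·13 + 23)/6 = 84/6 = 14; σ²_E = ((23−9)/6)² = 5.444

Forward pass:
ES_A = 0; EF_A = 6
ES_B = 0; EF_B = 7
ES_C = 7; EF_C = 7+14 = 21
ES_D = max(EF_A=6, EF_C=21) = 21; EF_D = 21+5 = 26
ES_E = max(EF_A=6, EF_D=26) = 26; EF_E = 26+14 = 40
Expected project duration μ = 40 hours. Critical path: B → C → D → E.

Variance along critical path = 1.000 + 0.111 + 4.000 + 5.444 = 10.556
σ = √10.556 = 3.249 hours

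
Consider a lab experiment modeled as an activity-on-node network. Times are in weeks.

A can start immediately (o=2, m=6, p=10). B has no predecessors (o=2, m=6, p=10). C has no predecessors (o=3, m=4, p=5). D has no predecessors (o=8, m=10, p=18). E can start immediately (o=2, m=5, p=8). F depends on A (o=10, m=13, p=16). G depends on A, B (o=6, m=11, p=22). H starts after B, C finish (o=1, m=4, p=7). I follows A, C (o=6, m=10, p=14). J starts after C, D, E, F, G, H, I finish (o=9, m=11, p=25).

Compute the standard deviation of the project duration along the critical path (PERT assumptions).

3.14 weeks

te_A = (2 + 4·6 + 10)/6 = 36/6 = 6; σ²_A = ((10−2)/6)² = 1.778
te_B = (2 + 4·6 + 10)/6 = 36/6 = 6; σ²_B = ((10−2)/6)² = 1.778
te_C = (3 + 4·4 + 5)/6 = 24/6 = 4; σ²_C = ((5−3)/6)² = 0.111
te_D = (8 + 4·10 + 18)/6 = 66/6 = 11; σ²_D = ((18−8)/6)² = 2.778
te_E = (2 + 4·5 + 8)/6 = 30/6 = 5; σ²_E = ((8−2)/6)² = 1.000
te_F = (10 + 4·13 + 16)/6 = 78/6 = 13; σ²_F = ((16−10)/6)² = 1.000
te_G = (6 + 4·11 + 22)/6 = 72/6 = 12; σ²_G = ((22−6)/6)² = 7.111
te_H = (1 + 4·4 + 7)/6 = 24/6 = 4; σ²_H = ((7−1)/6)² = 1.000
te_I = (6 + 4·10 + 14)/6 = 60/6 = 10; σ²_I = ((14−6)/6)² = 1.778
te_J = (9 + 4·11 + 25)/6 = 78/6 = 13; σ²_J = ((25−9)/6)² = 7.111

Forward pass:
ES_A = 0; EF_A = 6
ES_B = 0; EF_B = 6
ES_C = 0; EF_C = 4
ES_D = 0; EF_D = 11
ES_E = 0; EF_E = 5
ES_F = 6; EF_F = 6+13 = 19
ES_G = max(EF_A=6, EF_B=6) = 6; EF_G = 6+12 = 18
ES_H = max(EF_B=6, EF_C=4) = 6; EF_H = 6+4 = 10
ES_I = max(EF_A=6, EF_C=4) = 6; EF_I = 6+10 = 16
ES_J = max(EF_C=4, EF_D=11, EF_E=5, EF_F=19, EF_G=18, EF_H=10, EF_I=16) = 19; EF_J = 19+13 = 32
Expected project duration μ = 32 weeks. Critical path: A → F → J.

Variance along critical path = 1.778 + 1.000 + 7.111 = 9.889
σ = √9.889 = 3.145 weeks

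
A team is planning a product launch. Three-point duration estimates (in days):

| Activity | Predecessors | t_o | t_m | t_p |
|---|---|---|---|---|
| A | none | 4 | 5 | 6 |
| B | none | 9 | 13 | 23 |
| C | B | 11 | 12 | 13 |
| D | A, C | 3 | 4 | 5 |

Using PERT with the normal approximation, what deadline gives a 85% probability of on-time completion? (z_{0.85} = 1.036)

32.5 days

te_A = (4 + 4·5 + 6)/6 = 30/6 = 5; σ²_A = ((6−4)/6)² = 0.111
te_B = (9 + 4·13 + 23)/6 = 84/6 = 14; σ²_B = ((23−9)/6)² = 5.444
te_C = (11 + 4·12 + 13)/6 = 72/6 = 12; σ²_C = ((13−11)/6)² = 0.111
te_D = (3 + 4·4 + 5)/6 = 24/6 = 4; σ²_D = ((5−3)/6)² = 0.111

Forward pass:
ES_A = 0; EF_A = 5
ES_B = 0; EF_B = 14
ES_C = 14; EF_C = 14+12 = 26
ES_D = max(EF_A=5, EF_C=26) = 26; EF_D = 26+4 = 30
Expected project duration μ = 30 days. Critical path: B → C → D.

Variance along critical path = 5.444 + 0.111 + 0.111 = 5.667; σ = 2.380 days.
D = μ + z·σ = 30 + 1.036·2.380 = 32.5 days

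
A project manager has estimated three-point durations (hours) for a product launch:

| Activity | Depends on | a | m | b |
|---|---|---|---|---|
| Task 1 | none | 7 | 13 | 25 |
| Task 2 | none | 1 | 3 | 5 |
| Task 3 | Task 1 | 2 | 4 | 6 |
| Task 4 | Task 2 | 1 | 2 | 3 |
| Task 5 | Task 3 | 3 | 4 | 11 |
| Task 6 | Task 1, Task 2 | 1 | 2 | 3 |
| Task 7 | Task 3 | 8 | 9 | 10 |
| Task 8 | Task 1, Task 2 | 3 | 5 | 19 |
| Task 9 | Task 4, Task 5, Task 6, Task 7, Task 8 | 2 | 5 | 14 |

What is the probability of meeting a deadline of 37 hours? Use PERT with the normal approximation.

0.861

te_Task 1 = (7 + 4·13 + 25)/6 = 84/6 = 14; σ²_Task 1 = ((25−7)/6)² = 9.000
te_Task 2 = (1 + 4·3 + 5)/6 = 18/6 = 3; σ²_Task 2 = ((5−1)/6)² = 0.444
te_Task 3 = (2 + 4·4 + 6)/6 = 24/6 = 4; σ²_Task 3 = ((6−2)/6)² = 0.444
te_Task 4 = (1 + 4·2 + 3)/6 = 12/6 = 2; σ²_Task 4 = ((3−1)/6)² = 0.111
te_Task 5 = (3 + 4·4 + 11)/6 = 30/6 = 5; σ²_Task 5 = ((11−3)/6)² = 1.778
te_Task 6 = (1 + 4·2 + 3)/6 = 12/6 = 2; σ²_Task 6 = ((3−1)/6)² = 0.111
te_Task 7 = (8 + 4·9 + 10)/6 = 54/6 = 9; σ²_Task 7 = ((10−8)/6)² = 0.111
te_Task 8 = (3 + 4·5 + 19)/6 = 42/6 = 7; σ²_Task 8 = ((19−3)/6)² = 7.111
te_Task 9 = (2 + 4·5 + 14)/6 = 36/6 = 6; σ²_Task 9 = ((14−2)/6)² = 4.000

Forward pass:
ES_Task 1 = 0; EF_Task 1 = 14
ES_Task 2 = 0; EF_Task 2 = 3
ES_Task 3 = 14; EF_Task 3 = 14+4 = 18
ES_Task 4 = 3; EF_Task 4 = 3+2 = 5
ES_Task 5 = 18; EF_Task 5 = 18+5 = 23
ES_Task 6 = max(EF_Task 1=14, EF_Task 2=3) = 14; EF_Task 6 = 14+2 = 16
ES_Task 7 = 18; EF_Task 7 = 18+9 = 27
ES_Task 8 = max(EF_Task 1=14, EF_Task 2=3) = 14; EF_Task 8 = 14+7 = 21
ES_Task 9 = max(EF_Task 4=5, EF_Task 5=23, EF_Task 6=16, EF_Task 7=27, EF_Task 8=21) = 27; EF_Task 9 = 27+6 = 33
Expected project duration μ = 33 hours. Critical path: Task 1 → Task 3 → Task 7 → Task 9.

Variance along critical path = 9.000 + 0.444 + 0.111 + 4.000 = 13.556; σ = √13.556 = 3.682 hours.
Z = (37 − 33) / 3.682 = 1.086
P(T ≤ 37) = Φ(1.086) ≈ 0.861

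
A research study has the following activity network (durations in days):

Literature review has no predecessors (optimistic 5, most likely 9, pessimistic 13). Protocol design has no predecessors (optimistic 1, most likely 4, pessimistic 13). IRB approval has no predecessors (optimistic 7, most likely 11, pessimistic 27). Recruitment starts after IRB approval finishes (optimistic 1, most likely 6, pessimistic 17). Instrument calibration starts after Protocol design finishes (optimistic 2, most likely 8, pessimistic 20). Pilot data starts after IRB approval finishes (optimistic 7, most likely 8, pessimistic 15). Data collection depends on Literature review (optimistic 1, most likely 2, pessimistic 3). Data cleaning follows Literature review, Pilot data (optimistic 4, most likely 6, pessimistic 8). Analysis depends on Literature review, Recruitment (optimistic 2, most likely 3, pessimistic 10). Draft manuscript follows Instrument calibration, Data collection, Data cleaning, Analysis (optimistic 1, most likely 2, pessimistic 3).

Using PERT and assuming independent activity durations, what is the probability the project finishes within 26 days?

te_Literature review = (5 + 4·9 + 13)/6 = 54/6 = 9; σ²_Literature review = ((13−5)/6)² = 1.778
te_Protocol design = (1 + 4·4 + 13)/6 = 30/6 = 5; σ²_Protocol design = ((13−1)/6)² = 4.000
te_IRB approval = (7 + 4·11 + 27)/6 = 78/6 = 13; σ²_IRB approval = ((27−7)/6)² = 11.111
te_Recruitment = (1 + 4·6 + 17)/6 = 42/6 = 7; σ²_Recruitment = ((17−1)/6)² = 7.111
te_Instrument calibration = (2 + 4·8 + 20)/6 = 54/6 = 9; σ²_Instrument calibration = ((20−2)/6)² = 9.000
te_Pilot data = (7 + 4·8 + 15)/6 = 54/6 = 9; σ²_Pilot data = ((15−7)/6)² = 1.778
te_Data collection = (1 + 4·2 + 3)/6 = 12/6 = 2; σ²_Data collection = ((3−1)/6)² = 0.111
te_Data cleaning = (4 + 4·6 + 8)/6 = 36/6 = 6; σ²_Data cleaning = ((8−4)/6)² = 0.444
te_Analysis = (2 + 4·3 + 10)/6 = 24/6 = 4; σ²_Analysis = ((10−2)/6)² = 1.778
te_Draft manuscript = (1 + 4·2 + 3)/6 = 12/6 = 2; σ²_Draft manuscript = ((3−1)/6)² = 0.111

Forward pass:
ES_Literature review = 0; EF_Literature review = 9
ES_Protocol design = 0; EF_Protocol design = 5
ES_IRB approval = 0; EF_IRB approval = 13
ES_Recruitment = 13; EF_Recruitment = 13+7 = 20
ES_Instrument calibration = 5; EF_Instrument calibration = 5+9 = 14
ES_Pilot data = 13; EF_Pilot data = 13+9 = 22
ES_Data collection = 9; EF_Data collection = 9+2 = 11
ES_Data cleaning = max(EF_Literature review=9, EF_Pilot data=22) = 22; EF_Data cleaning = 22+6 = 28
ES_Analysis = max(EF_Literature review=9, EF_Recruitment=20) = 20; EF_Analysis = 20+4 = 24
ES_Draft manuscript = max(EF_Instrument calibration=14, EF_Data collection=11, EF_Data cleaning=28, EF_Analysis=24) = 28; EF_Draft manuscript = 28+2 = 30
Expected project duration μ = 30 days. Critical path: IRB approval → Pilot data → Data cleaning → Draft manuscript.

Variance along critical path = 11.111 + 1.778 + 0.444 + 0.111 = 13.444; σ = √13.444 = 3.667 days.
Z = (26 − 30) / 3.667 = -1.091
P(T ≤ 26) = Φ(-1.091) ≈ 0.138

0.138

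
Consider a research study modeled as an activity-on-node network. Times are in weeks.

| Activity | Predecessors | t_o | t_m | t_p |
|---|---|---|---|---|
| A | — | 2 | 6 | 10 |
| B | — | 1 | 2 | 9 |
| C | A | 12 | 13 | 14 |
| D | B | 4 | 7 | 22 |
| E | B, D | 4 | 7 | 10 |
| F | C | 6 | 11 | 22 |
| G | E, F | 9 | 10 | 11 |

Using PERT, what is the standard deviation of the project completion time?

3.02 weeks

te_A = (2 + 4·6 + 10)/6 = 36/6 = 6; σ²_A = ((10−2)/6)² = 1.778
te_B = (1 + 4·2 + 9)/6 = 18/6 = 3; σ²_B = ((9−1)/6)² = 1.778
te_C = (12 + 4·13 + 14)/6 = 78/6 = 13; σ²_C = ((14−12)/6)² = 0.111
te_D = (4 + 4·7 + 22)/6 = 54/6 = 9; σ²_D = ((22−4)/6)² = 9.000
te_E = (4 + 4·7 + 10)/6 = 42/6 = 7; σ²_E = ((10−4)/6)² = 1.000
te_F = (6 + 4·11 + 22)/6 = 72/6 = 12; σ²_F = ((22−6)/6)² = 7.111
te_G = (9 + 4·10 + 11)/6 = 60/6 = 10; σ²_G = ((11−9)/6)² = 0.111

Forward pass:
ES_A = 0; EF_A = 6
ES_B = 0; EF_B = 3
ES_C = 6; EF_C = 6+13 = 19
ES_D = 3; EF_D = 3+9 = 12
ES_E = max(EF_B=3, EF_D=12) = 12; EF_E = 12+7 = 19
ES_F = 19; EF_F = 19+12 = 31
ES_G = max(EF_E=19, EF_F=31) = 31; EF_G = 31+10 = 41
Expected project duration μ = 41 weeks. Critical path: A → C → F → G.

Variance along critical path = 1.778 + 0.111 + 7.111 + 0.111 = 9.111
σ = √9.111 = 3.018 weeks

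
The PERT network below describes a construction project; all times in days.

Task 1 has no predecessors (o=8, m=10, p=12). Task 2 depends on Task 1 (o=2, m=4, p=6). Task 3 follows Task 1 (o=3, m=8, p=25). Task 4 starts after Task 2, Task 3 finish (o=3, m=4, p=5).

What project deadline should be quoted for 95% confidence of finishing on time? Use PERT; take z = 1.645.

te_Task 1 = (8 + 4·10 + 12)/6 = 60/6 = 10; σ²_Task 1 = ((12−8)/6)² = 0.444
te_Task 2 = (2 + 4·4 + 6)/6 = 24/6 = 4; σ²_Task 2 = ((6−2)/6)² = 0.444
te_Task 3 = (3 + 4·8 + 25)/6 = 60/6 = 10; σ²_Task 3 = ((25−3)/6)² = 13.444
te_Task 4 = (3 + 4·4 + 5)/6 = 24/6 = 4; σ²_Task 4 = ((5−3)/6)² = 0.111

Forward pass:
ES_Task 1 = 0; EF_Task 1 = 10
ES_Task 2 = 10; EF_Task 2 = 10+4 = 14
ES_Task 3 = 10; EF_Task 3 = 10+10 = 20
ES_Task 4 = max(EF_Task 2=14, EF_Task 3=20) = 20; EF_Task 4 = 20+4 = 24
Expected project duration μ = 24 days. Critical path: Task 1 → Task 3 → Task 4.

Variance along critical path = 0.444 + 13.444 + 0.111 = 14.000; σ = 3.742 days.
D = μ + z·σ = 24 + 1.645·3.742 = 30.2 days

30.2 days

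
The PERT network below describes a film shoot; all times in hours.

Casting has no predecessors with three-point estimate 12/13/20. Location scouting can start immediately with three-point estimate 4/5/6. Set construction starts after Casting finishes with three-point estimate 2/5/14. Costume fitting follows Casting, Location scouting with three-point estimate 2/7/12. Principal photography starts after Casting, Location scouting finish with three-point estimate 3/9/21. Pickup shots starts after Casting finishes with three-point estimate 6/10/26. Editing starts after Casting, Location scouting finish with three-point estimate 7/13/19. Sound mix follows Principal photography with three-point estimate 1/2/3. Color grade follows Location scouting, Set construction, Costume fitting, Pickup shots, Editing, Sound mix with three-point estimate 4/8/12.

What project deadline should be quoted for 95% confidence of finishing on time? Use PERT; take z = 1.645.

te_Casting = (12 + 4·13 + 20)/6 = 84/6 = 14; σ²_Casting = ((20−12)/6)² = 1.778
te_Location scouting = (4 + 4·5 + 6)/6 = 30/6 = 5; σ²_Location scouting = ((6−4)/6)² = 0.111
te_Set construction = (2 + 4·5 + 14)/6 = 36/6 = 6; σ²_Set construction = ((14−2)/6)² = 4.000
te_Costume fitting = (2 + 4·7 + 12)/6 = 42/6 = 7; σ²_Costume fitting = ((12−2)/6)² = 2.778
te_Principal photography = (3 + 4·9 + 21)/6 = 60/6 = 10; σ²_Principal photography = ((21−3)/6)² = 9.000
te_Pickup shots = (6 + 4·10 + 26)/6 = 72/6 = 12; σ²_Pickup shots = ((26−6)/6)² = 11.111
te_Editing = (7 + 4·13 + 19)/6 = 78/6 = 13; σ²_Editing = ((19−7)/6)² = 4.000
te_Sound mix = (1 + 4·2 + 3)/6 = 12/6 = 2; σ²_Sound mix = ((3−1)/6)² = 0.111
te_Color grade = (4 + 4·8 + 12)/6 = 48/6 = 8; σ²_Color grade = ((12−4)/6)² = 1.778

Forward pass:
ES_Casting = 0; EF_Casting = 14
ES_Location scouting = 0; EF_Location scouting = 5
ES_Set construction = 14; EF_Set construction = 14+6 = 20
ES_Costume fitting = max(EF_Casting=14, EF_Location scouting=5) = 14; EF_Costume fitting = 14+7 = 21
ES_Principal photography = max(EF_Casting=14, EF_Location scouting=5) = 14; EF_Principal photography = 14+10 = 24
ES_Pickup shots = 14; EF_Pickup shots = 14+12 = 26
ES_Editing = max(EF_Casting=14, EF_Location scouting=5) = 14; EF_Editing = 14+13 = 27
ES_Sound mix = 24; EF_Sound mix = 24+2 = 26
ES_Color grade = max(EF_Location scouting=5, EF_Set construction=20, EF_Costume fitting=21, EF_Pickup shots=26, EF_Editing=27, EF_Sound mix=26) = 27; EF_Color grade = 27+8 = 35
Expected project duration μ = 35 hours. Critical path: Casting → Editing → Color grade.

Variance along critical path = 1.778 + 4.000 + 1.778 = 7.556; σ = 2.749 hours.
D = μ + z·σ = 35 + 1.645·2.749 = 39.5 hours

39.5 hours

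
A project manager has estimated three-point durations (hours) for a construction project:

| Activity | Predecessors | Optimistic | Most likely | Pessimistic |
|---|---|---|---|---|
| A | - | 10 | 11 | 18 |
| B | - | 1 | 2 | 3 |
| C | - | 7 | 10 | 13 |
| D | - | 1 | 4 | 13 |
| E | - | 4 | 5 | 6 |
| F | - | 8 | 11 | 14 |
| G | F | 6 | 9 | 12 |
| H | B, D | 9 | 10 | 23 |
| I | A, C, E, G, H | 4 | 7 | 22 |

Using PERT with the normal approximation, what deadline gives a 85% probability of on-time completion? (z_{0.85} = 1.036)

te_A = (10 + 4·11 + 18)/6 = 72/6 = 12; σ²_A = ((18−10)/6)² = 1.778
te_B = (1 + 4·2 + 3)/6 = 12/6 = 2; σ²_B = ((3−1)/6)² = 0.111
te_C = (7 + 4·10 + 13)/6 = 60/6 = 10; σ²_C = ((13−7)/6)² = 1.000
te_D = (1 + 4·4 + 13)/6 = 30/6 = 5; σ²_D = ((13−1)/6)² = 4.000
te_E = (4 + 4·5 + 6)/6 = 30/6 = 5; σ²_E = ((6−4)/6)² = 0.111
te_F = (8 + 4·11 + 14)/6 = 66/6 = 11; σ²_F = ((14−8)/6)² = 1.000
te_G = (6 + 4·9 + 12)/6 = 54/6 = 9; σ²_G = ((12−6)/6)² = 1.000
te_H = (9 + 4·10 + 23)/6 = 72/6 = 12; σ²_H = ((23−9)/6)² = 5.444
te_I = (4 + 4·7 + 22)/6 = 54/6 = 9; σ²_I = ((22−4)/6)² = 9.000

Forward pass:
ES_A = 0; EF_A = 12
ES_B = 0; EF_B = 2
ES_C = 0; EF_C = 10
ES_D = 0; EF_D = 5
ES_E = 0; EF_E = 5
ES_F = 0; EF_F = 11
ES_G = 11; EF_G = 11+9 = 20
ES_H = max(EF_B=2, EF_D=5) = 5; EF_H = 5+12 = 17
ES_I = max(EF_A=12, EF_C=10, EF_E=5, EF_G=20, EF_H=17) = 20; EF_I = 20+9 = 29
Expected project duration μ = 29 hours. Critical path: F → G → I.

Variance along critical path = 1.000 + 1.000 + 9.000 = 11.000; σ = 3.317 hours.
D = μ + z·σ = 29 + 1.036·3.317 = 32.4 hours

32.4 hours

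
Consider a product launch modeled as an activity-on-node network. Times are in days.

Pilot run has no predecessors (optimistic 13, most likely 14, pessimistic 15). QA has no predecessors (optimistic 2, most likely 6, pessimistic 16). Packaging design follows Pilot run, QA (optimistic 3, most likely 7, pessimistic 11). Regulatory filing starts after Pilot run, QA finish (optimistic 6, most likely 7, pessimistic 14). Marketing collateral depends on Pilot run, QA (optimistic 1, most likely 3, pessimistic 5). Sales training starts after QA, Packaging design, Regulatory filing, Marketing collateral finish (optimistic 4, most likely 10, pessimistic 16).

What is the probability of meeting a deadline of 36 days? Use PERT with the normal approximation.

te_Pilot run = (13 + 4·14 + 15)/6 = 84/6 = 14; σ²_Pilot run = ((15−13)/6)² = 0.111
te_QA = (2 + 4·6 + 16)/6 = 42/6 = 7; σ²_QA = ((16−2)/6)² = 5.444
te_Packaging design = (3 + 4·7 + 11)/6 = 42/6 = 7; σ²_Packaging design = ((11−3)/6)² = 1.778
te_Regulatory filing = (6 + 4·7 + 14)/6 = 48/6 = 8; σ²_Regulatory filing = ((14−6)/6)² = 1.778
te_Marketing collateral = (1 + 4·3 + 5)/6 = 18/6 = 3; σ²_Marketing collateral = ((5−1)/6)² = 0.444
te_Sales training = (4 + 4·10 + 16)/6 = 60/6 = 10; σ²_Sales training = ((16−4)/6)² = 4.000

Forward pass:
ES_Pilot run = 0; EF_Pilot run = 14
ES_QA = 0; EF_QA = 7
ES_Packaging design = max(EF_Pilot run=14, EF_QA=7) = 14; EF_Packaging design = 14+7 = 21
ES_Regulatory filing = max(EF_Pilot run=14, EF_QA=7) = 14; EF_Regulatory filing = 14+8 = 22
ES_Marketing collateral = max(EF_Pilot run=14, EF_QA=7) = 14; EF_Marketing collateral = 14+3 = 17
ES_Sales training = max(EF_QA=7, EF_Packaging design=21, EF_Regulatory filing=22, EF_Marketing collateral=17) = 22; EF_Sales training = 22+10 = 32
Expected project duration μ = 32 days. Critical path: Pilot run → Regulatory filing → Sales training.

Variance along critical path = 0.111 + 1.778 + 4.000 = 5.889; σ = √5.889 = 2.427 days.
Z = (36 − 32) / 2.427 = 1.648
P(T ≤ 36) = Φ(1.648) ≈ 0.950

0.950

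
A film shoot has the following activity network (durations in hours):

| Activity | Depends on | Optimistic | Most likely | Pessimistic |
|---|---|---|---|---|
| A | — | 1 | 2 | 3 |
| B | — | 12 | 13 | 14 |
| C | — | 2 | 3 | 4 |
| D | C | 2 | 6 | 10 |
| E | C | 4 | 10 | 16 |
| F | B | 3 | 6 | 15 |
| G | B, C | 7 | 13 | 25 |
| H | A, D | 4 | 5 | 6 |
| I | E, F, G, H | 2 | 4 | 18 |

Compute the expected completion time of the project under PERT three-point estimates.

te_A = (1 + 4·2 + 3)/6 = 12/6 = 2
te_B = (12 + 4·13 + 14)/6 = 78/6 = 13
te_C = (2 + 4·3 + 4)/6 = 18/6 = 3
te_D = (2 + 4·6 + 10)/6 = 36/6 = 6
te_E = (4 + 4·10 + 16)/6 = 60/6 = 10
te_F = (3 + 4·6 + 15)/6 = 42/6 = 7
te_G = (7 + 4·13 + 25)/6 = 84/6 = 14
te_H = (4 + 4·5 + 6)/6 = 30/6 = 5
te_I = (2 + 4·4 + 18)/6 = 36/6 = 6

Forward pass:
ES_A = 0; EF_A = 2
ES_B = 0; EF_B = 13
ES_C = 0; EF_C = 3
ES_D = 3; EF_D = 3+6 = 9
ES_E = 3; EF_E = 3+10 = 13
ES_F = 13; EF_F = 13+7 = 20
ES_G = max(EF_B=13, EF_C=3) = 13; EF_G = 13+14 = 27
ES_H = max(EF_A=2, EF_D=9) = 9; EF_H = 9+5 = 14
ES_I = max(EF_E=13, EF_F=20, EF_G=27, EF_H=14) = 27; EF_I = 27+6 = 33
Expected project duration μ = 33 hours. Critical path: B → G → I.

33 hours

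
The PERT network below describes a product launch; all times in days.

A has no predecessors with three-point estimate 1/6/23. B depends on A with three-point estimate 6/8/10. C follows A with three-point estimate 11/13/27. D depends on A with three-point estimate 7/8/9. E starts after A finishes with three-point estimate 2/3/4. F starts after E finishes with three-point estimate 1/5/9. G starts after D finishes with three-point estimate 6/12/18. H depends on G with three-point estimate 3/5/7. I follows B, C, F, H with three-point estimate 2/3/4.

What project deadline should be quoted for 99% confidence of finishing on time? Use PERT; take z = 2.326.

te_A = (1 + 4·6 + 23)/6 = 48/6 = 8; σ²_A = ((23−1)/6)² = 13.444
te_B = (6 + 4·8 + 10)/6 = 48/6 = 8; σ²_B = ((10−6)/6)² = 0.444
te_C = (11 + 4·13 + 27)/6 = 90/6 = 15; σ²_C = ((27−11)/6)² = 7.111
te_D = (7 + 4·8 + 9)/6 = 48/6 = 8; σ²_D = ((9−7)/6)² = 0.111
te_E = (2 + 4·3 + 4)/6 = 18/6 = 3; σ²_E = ((4−2)/6)² = 0.111
te_F = (1 + 4·5 + 9)/6 = 30/6 = 5; σ²_F = ((9−1)/6)² = 1.778
te_G = (6 + 4·12 + 18)/6 = 72/6 = 12; σ²_G = ((18−6)/6)² = 4.000
te_H = (3 + 4·5 + 7)/6 = 30/6 = 5; σ²_H = ((7−3)/6)² = 0.444
te_I = (2 + 4·3 + 4)/6 = 18/6 = 3; σ²_I = ((4−2)/6)² = 0.111

Forward pass:
ES_A = 0; EF_A = 8
ES_B = 8; EF_B = 8+8 = 16
ES_C = 8; EF_C = 8+15 = 23
ES_D = 8; EF_D = 8+8 = 16
ES_E = 8; EF_E = 8+3 = 11
ES_F = 11; EF_F = 11+5 = 16
ES_G = 16; EF_G = 16+12 = 28
ES_H = 28; EF_H = 28+5 = 33
ES_I = max(EF_B=16, EF_C=23, EF_F=16, EF_H=33) = 33; EF_I = 33+3 = 36
Expected project duration μ = 36 days. Critical path: A → D → G → H → I.

Variance along critical path = 13.444 + 0.111 + 4.000 + 0.444 + 0.111 = 18.111; σ = 4.256 days.
D = μ + z·σ = 36 + 2.326·4.256 = 45.9 days

45.9 days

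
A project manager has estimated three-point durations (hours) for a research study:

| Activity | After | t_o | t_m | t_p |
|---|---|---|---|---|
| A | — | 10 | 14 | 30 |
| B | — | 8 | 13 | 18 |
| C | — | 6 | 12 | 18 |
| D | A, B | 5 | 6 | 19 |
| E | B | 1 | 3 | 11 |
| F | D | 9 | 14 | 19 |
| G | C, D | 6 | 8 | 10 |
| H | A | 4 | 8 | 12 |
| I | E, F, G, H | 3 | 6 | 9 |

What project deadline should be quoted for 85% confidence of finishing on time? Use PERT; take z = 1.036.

48.7 hours

te_A = (10 + 4·14 + 30)/6 = 96/6 = 16; σ²_A = ((30−10)/6)² = 11.111
te_B = (8 + 4·13 + 18)/6 = 78/6 = 13; σ²_B = ((18−8)/6)² = 2.778
te_C = (6 + 4·12 + 18)/6 = 72/6 = 12; σ²_C = ((18−6)/6)² = 4.000
te_D = (5 + 4·6 + 19)/6 = 48/6 = 8; σ²_D = ((19−5)/6)² = 5.444
te_E = (1 + 4·3 + 11)/6 = 24/6 = 4; σ²_E = ((11−1)/6)² = 2.778
te_F = (9 + 4·14 + 19)/6 = 84/6 = 14; σ²_F = ((19−9)/6)² = 2.778
te_G = (6 + 4·8 + 10)/6 = 48/6 = 8; σ²_G = ((10−6)/6)² = 0.444
te_H = (4 + 4·8 + 12)/6 = 48/6 = 8; σ²_H = ((12−4)/6)² = 1.778
te_I = (3 + 4·6 + 9)/6 = 36/6 = 6; σ²_I = ((9−3)/6)² = 1.000

Forward pass:
ES_A = 0; EF_A = 16
ES_B = 0; EF_B = 13
ES_C = 0; EF_C = 12
ES_D = max(EF_A=16, EF_B=13) = 16; EF_D = 16+8 = 24
ES_E = 13; EF_E = 13+4 = 17
ES_F = 24; EF_F = 24+14 = 38
ES_G = max(EF_C=12, EF_D=24) = 24; EF_G = 24+8 = 32
ES_H = 16; EF_H = 16+8 = 24
ES_I = max(EF_E=17, EF_F=38, EF_G=32, EF_H=24) = 38; EF_I = 38+6 = 44
Expected project duration μ = 44 hours. Critical path: A → D → F → I.

Variance along critical path = 11.111 + 5.444 + 2.778 + 1.000 = 20.333; σ = 4.509 hours.
D = μ + z·σ = 44 + 1.036·4.509 = 48.7 hours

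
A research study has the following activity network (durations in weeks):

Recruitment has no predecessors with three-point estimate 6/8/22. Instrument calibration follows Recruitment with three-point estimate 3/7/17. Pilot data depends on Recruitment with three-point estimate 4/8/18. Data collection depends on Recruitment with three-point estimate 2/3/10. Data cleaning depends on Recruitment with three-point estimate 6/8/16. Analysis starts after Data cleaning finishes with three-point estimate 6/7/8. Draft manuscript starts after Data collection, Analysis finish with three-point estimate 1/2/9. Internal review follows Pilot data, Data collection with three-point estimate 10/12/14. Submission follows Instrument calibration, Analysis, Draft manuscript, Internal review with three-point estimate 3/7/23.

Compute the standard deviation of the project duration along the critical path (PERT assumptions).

4.91 weeks

te_Recruitment = (6 + 4·8 + 22)/6 = 60/6 = 10; σ²_Recruitment = ((22−6)/6)² = 7.111
te_Instrument calibration = (3 + 4·7 + 17)/6 = 48/6 = 8; σ²_Instrument calibration = ((17−3)/6)² = 5.444
te_Pilot data = (4 + 4·8 + 18)/6 = 54/6 = 9; σ²_Pilot data = ((18−4)/6)² = 5.444
te_Data collection = (2 + 4·3 + 10)/6 = 24/6 = 4; σ²_Data collection = ((10−2)/6)² = 1.778
te_Data cleaning = (6 + 4·8 + 16)/6 = 54/6 = 9; σ²_Data cleaning = ((16−6)/6)² = 2.778
te_Analysis = (6 + 4·7 + 8)/6 = 42/6 = 7; σ²_Analysis = ((8−6)/6)² = 0.111
te_Draft manuscript = (1 + 4·2 + 9)/6 = 18/6 = 3; σ²_Draft manuscript = ((9−1)/6)² = 1.778
te_Internal review = (10 + 4·12 + 14)/6 = 72/6 = 12; σ²_Internal review = ((14−10)/6)² = 0.444
te_Submission = (3 + 4·7 + 23)/6 = 54/6 = 9; σ²_Submission = ((23−3)/6)² = 11.111

Forward pass:
ES_Recruitment = 0; EF_Recruitment = 10
ES_Instrument calibration = 10; EF_Instrument calibration = 10+8 = 18
ES_Pilot data = 10; EF_Pilot data = 10+9 = 19
ES_Data collection = 10; EF_Data collection = 10+4 = 14
ES_Data cleaning = 10; EF_Data cleaning = 10+9 = 19
ES_Analysis = 19; EF_Analysis = 19+7 = 26
ES_Draft manuscript = max(EF_Data collection=14, EF_Analysis=26) = 26; EF_Draft manuscript = 26+3 = 29
ES_Internal review = max(EF_Pilot data=19, EF_Data collection=14) = 19; EF_Internal review = 19+12 = 31
ES_Submission = max(EF_Instrument calibration=18, EF_Analysis=26, EF_Draft manuscript=29, EF_Internal review=31) = 31; EF_Submission = 31+9 = 40
Expected project duration μ = 40 weeks. Critical path: Recruitment → Pilot data → Internal review → Submission.

Variance along critical path = 7.111 + 5.444 + 0.444 + 11.111 = 24.111
σ = √24.111 = 4.910 weeks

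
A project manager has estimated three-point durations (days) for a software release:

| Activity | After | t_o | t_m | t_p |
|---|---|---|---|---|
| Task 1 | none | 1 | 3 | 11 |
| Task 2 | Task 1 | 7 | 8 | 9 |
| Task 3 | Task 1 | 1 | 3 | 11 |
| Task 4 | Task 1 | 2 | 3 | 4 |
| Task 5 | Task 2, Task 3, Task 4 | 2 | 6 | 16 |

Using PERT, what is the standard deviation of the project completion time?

te_Task 1 = (1 + 4·3 + 11)/6 = 24/6 = 4; σ²_Task 1 = ((11−1)/6)² = 2.778
te_Task 2 = (7 + 4·8 + 9)/6 = 48/6 = 8; σ²_Task 2 = ((9−7)/6)² = 0.111
te_Task 3 = (1 + 4·3 + 11)/6 = 24/6 = 4; σ²_Task 3 = ((11−1)/6)² = 2.778
te_Task 4 = (2 + 4·3 + 4)/6 = 18/6 = 3; σ²_Task 4 = ((4−2)/6)² = 0.111
te_Task 5 = (2 + 4·6 + 16)/6 = 42/6 = 7; σ²_Task 5 = ((16−2)/6)² = 5.444

Forward pass:
ES_Task 1 = 0; EF_Task 1 = 4
ES_Task 2 = 4; EF_Task 2 = 4+8 = 12
ES_Task 3 = 4; EF_Task 3 = 4+4 = 8
ES_Task 4 = 4; EF_Task 4 = 4+3 = 7
ES_Task 5 = max(EF_Task 2=12, EF_Task 3=8, EF_Task 4=7) = 12; EF_Task 5 = 12+7 = 19
Expected project duration μ = 19 days. Critical path: Task 1 → Task 2 → Task 5.

Variance along critical path = 2.778 + 0.111 + 5.444 = 8.333
σ = √8.333 = 2.887 days

2.89 days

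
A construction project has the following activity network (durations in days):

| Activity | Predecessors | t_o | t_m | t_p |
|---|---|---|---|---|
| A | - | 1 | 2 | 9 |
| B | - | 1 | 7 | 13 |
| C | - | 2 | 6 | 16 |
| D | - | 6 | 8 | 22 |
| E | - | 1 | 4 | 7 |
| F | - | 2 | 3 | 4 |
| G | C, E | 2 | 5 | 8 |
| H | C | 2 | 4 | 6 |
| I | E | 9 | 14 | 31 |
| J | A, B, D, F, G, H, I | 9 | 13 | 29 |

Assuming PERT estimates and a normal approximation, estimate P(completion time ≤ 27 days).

0.057

te_A = (1 + 4·2 + 9)/6 = 18/6 = 3; σ²_A = ((9−1)/6)² = 1.778
te_B = (1 + 4·7 + 13)/6 = 42/6 = 7; σ²_B = ((13−1)/6)² = 4.000
te_C = (2 + 4·6 + 16)/6 = 42/6 = 7; σ²_C = ((16−2)/6)² = 5.444
te_D = (6 + 4·8 + 22)/6 = 60/6 = 10; σ²_D = ((22−6)/6)² = 7.111
te_E = (1 + 4·4 + 7)/6 = 24/6 = 4; σ²_E = ((7−1)/6)² = 1.000
te_F = (2 + 4·3 + 4)/6 = 18/6 = 3; σ²_F = ((4−2)/6)² = 0.111
te_G = (2 + 4·5 + 8)/6 = 30/6 = 5; σ²_G = ((8−2)/6)² = 1.000
te_H = (2 + 4·4 + 6)/6 = 24/6 = 4; σ²_H = ((6−2)/6)² = 0.444
te_I = (9 + 4·14 + 31)/6 = 96/6 = 16; σ²_I = ((31−9)/6)² = 13.444
te_J = (9 + 4·13 + 29)/6 = 90/6 = 15; σ²_J = ((29−9)/6)² = 11.111

Forward pass:
ES_A = 0; EF_A = 3
ES_B = 0; EF_B = 7
ES_C = 0; EF_C = 7
ES_D = 0; EF_D = 10
ES_E = 0; EF_E = 4
ES_F = 0; EF_F = 3
ES_G = max(EF_C=7, EF_E=4) = 7; EF_G = 7+5 = 12
ES_H = 7; EF_H = 7+4 = 11
ES_I = 4; EF_I = 4+16 = 20
ES_J = max(EF_A=3, EF_B=7, EF_D=10, EF_F=3, EF_G=12, EF_H=11, EF_I=20) = 20; EF_J = 20+15 = 35
Expected project duration μ = 35 days. Critical path: E → I → J.

Variance along critical path = 1.000 + 13.444 + 11.111 = 25.556; σ = √25.556 = 5.055 days.
Z = (27 − 35) / 5.055 = -1.583
P(T ≤ 27) = Φ(-1.583) ≈ 0.057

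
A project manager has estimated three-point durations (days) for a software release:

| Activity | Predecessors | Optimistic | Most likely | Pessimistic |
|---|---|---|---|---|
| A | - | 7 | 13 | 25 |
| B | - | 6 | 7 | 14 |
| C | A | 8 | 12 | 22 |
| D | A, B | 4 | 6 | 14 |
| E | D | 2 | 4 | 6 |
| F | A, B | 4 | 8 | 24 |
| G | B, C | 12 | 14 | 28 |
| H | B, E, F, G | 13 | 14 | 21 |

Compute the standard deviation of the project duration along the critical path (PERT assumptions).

4.83 days

te_A = (7 + 4·13 + 25)/6 = 84/6 = 14; σ²_A = ((25−7)/6)² = 9.000
te_B = (6 + 4·7 + 14)/6 = 48/6 = 8; σ²_B = ((14−6)/6)² = 1.778
te_C = (8 + 4·12 + 22)/6 = 78/6 = 13; σ²_C = ((22−8)/6)² = 5.444
te_D = (4 + 4·6 + 14)/6 = 42/6 = 7; σ²_D = ((14−4)/6)² = 2.778
te_E = (2 + 4·4 + 6)/6 = 24/6 = 4; σ²_E = ((6−2)/6)² = 0.444
te_F = (4 + 4·8 + 24)/6 = 60/6 = 10; σ²_F = ((24−4)/6)² = 11.111
te_G = (12 + 4·14 + 28)/6 = 96/6 = 16; σ²_G = ((28−12)/6)² = 7.111
te_H = (13 + 4·14 + 21)/6 = 90/6 = 15; σ²_H = ((21−13)/6)² = 1.778

Forward pass:
ES_A = 0; EF_A = 14
ES_B = 0; EF_B = 8
ES_C = 14; EF_C = 14+13 = 27
ES_D = max(EF_A=14, EF_B=8) = 14; EF_D = 14+7 = 21
ES_E = 21; EF_E = 21+4 = 25
ES_F = max(EF_A=14, EF_B=8) = 14; EF_F = 14+10 = 24
ES_G = max(EF_B=8, EF_C=27) = 27; EF_G = 27+16 = 43
ES_H = max(EF_B=8, EF_E=25, EF_F=24, EF_G=43) = 43; EF_H = 43+15 = 58
Expected project duration μ = 58 days. Critical path: A → C → G → H.

Variance along critical path = 9.000 + 5.444 + 7.111 + 1.778 = 23.333
σ = √23.333 = 4.830 days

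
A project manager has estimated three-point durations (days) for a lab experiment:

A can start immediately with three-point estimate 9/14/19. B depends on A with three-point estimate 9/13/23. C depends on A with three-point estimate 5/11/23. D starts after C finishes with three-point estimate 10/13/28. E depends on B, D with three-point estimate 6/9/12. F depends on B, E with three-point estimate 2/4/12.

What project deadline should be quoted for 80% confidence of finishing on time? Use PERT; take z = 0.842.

te_A = (9 + 4·14 + 19)/6 = 84/6 = 14; σ²_A = ((19−9)/6)² = 2.778
te_B = (9 + 4·13 + 23)/6 = 84/6 = 14; σ²_B = ((23−9)/6)² = 5.444
te_C = (5 + 4·11 + 23)/6 = 72/6 = 12; σ²_C = ((23−5)/6)² = 9.000
te_D = (10 + 4·13 + 28)/6 = 90/6 = 15; σ²_D = ((28−10)/6)² = 9.000
te_E = (6 + 4·9 + 12)/6 = 54/6 = 9; σ²_E = ((12−6)/6)² = 1.000
te_F = (2 + 4·4 + 12)/6 = 30/6 = 5; σ²_F = ((12−2)/6)² = 2.778

Forward pass:
ES_A = 0; EF_A = 14
ES_B = 14; EF_B = 14+14 = 28
ES_C = 14; EF_C = 14+12 = 26
ES_D = 26; EF_D = 26+15 = 41
ES_E = max(EF_B=28, EF_D=41) = 41; EF_E = 41+9 = 50
ES_F = max(EF_B=28, EF_E=50) = 50; EF_F = 50+5 = 55
Expected project duration μ = 55 days. Critical path: A → C → D → E → F.

Variance along critical path = 2.778 + 9.000 + 9.000 + 1.000 + 2.778 = 24.556; σ = 4.955 days.
D = μ + z·σ = 55 + 0.842·4.955 = 59.2 days

59.2 days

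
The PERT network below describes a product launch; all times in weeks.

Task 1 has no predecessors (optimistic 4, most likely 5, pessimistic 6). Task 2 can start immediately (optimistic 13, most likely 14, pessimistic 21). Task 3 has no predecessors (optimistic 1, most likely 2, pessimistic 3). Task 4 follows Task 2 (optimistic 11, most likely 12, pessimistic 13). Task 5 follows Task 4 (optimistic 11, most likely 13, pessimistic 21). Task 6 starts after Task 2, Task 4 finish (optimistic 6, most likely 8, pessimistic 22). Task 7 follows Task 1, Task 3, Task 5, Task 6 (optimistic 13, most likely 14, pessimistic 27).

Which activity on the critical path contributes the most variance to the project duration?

Task 7

te_Task 1 = (4 + 4·5 + 6)/6 = 30/6 = 5; σ²_Task 1 = ((6−4)/6)² = 0.111
te_Task 2 = (13 + 4·14 + 21)/6 = 90/6 = 15; σ²_Task 2 = ((21−13)/6)² = 1.778
te_Task 3 = (1 + 4·2 + 3)/6 = 12/6 = 2; σ²_Task 3 = ((3−1)/6)² = 0.111
te_Task 4 = (11 + 4·12 + 13)/6 = 72/6 = 12; σ²_Task 4 = ((13−11)/6)² = 0.111
te_Task 5 = (11 + 4·13 + 21)/6 = 84/6 = 14; σ²_Task 5 = ((21−11)/6)² = 2.778
te_Task 6 = (6 + 4·8 + 22)/6 = 60/6 = 10; σ²_Task 6 = ((22−6)/6)² = 7.111
te_Task 7 = (13 + 4·14 + 27)/6 = 96/6 = 16; σ²_Task 7 = ((27−13)/6)² = 5.444

Forward pass:
ES_Task 1 = 0; EF_Task 1 = 5
ES_Task 2 = 0; EF_Task 2 = 15
ES_Task 3 = 0; EF_Task 3 = 2
ES_Task 4 = 15; EF_Task 4 = 15+12 = 27
ES_Task 5 = 27; EF_Task 5 = 27+14 = 41
ES_Task 6 = max(EF_Task 2=15, EF_Task 4=27) = 27; EF_Task 6 = 27+10 = 37
ES_Task 7 = max(EF_Task 1=5, EF_Task 3=2, EF_Task 5=41, EF_Task 6=37) = 41; EF_Task 7 = 41+16 = 57
Expected project duration μ = 57 weeks. Critical path: Task 2 → Task 4 → Task 5 → Task 7.

Variances on critical path: σ²_Task 2=1.778, σ²_Task 4=0.111, σ²_Task 5=2.778, σ²_Task 7=5.444.
Largest is σ²_Task 7 = 5.444.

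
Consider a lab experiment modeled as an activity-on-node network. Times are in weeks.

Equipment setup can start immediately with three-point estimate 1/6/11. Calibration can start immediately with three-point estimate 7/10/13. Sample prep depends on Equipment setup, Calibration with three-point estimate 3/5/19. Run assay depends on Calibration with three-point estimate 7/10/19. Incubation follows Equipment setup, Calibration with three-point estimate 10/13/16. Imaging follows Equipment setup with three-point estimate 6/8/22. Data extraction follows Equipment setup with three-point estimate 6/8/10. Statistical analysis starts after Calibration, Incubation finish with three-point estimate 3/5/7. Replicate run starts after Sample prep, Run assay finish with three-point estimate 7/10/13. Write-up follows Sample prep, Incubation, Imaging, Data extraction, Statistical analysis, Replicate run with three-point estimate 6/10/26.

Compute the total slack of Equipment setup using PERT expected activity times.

te_Equipment setup = (1 + 4·6 + 11)/6 = 36/6 = 6
te_Calibration = (7 + 4·10 + 13)/6 = 60/6 = 10
te_Sample prep = (3 + 4·5 + 19)/6 = 42/6 = 7
te_Run assay = (7 + 4·10 + 19)/6 = 66/6 = 11
te_Incubation = (10 + 4·13 + 16)/6 = 78/6 = 13
te_Imaging = (6 + 4·8 + 22)/6 = 60/6 = 10
te_Data extraction = (6 + 4·8 + 10)/6 = 48/6 = 8
te_Statistical analysis = (3 + 4·5 + 7)/6 = 30/6 = 5
te_Replicate run = (7 + 4·10 + 13)/6 = 60/6 = 10
te_Write-up = (6 + 4·10 + 26)/6 = 72/6 = 12

Forward pass:
ES_Equipment setup = 0; EF_Equipment setup = 6
ES_Calibration = 0; EF_Calibration = 10
ES_Sample prep = max(EF_Equipment setup=6, EF_Calibration=10) = 10; EF_Sample prep = 10+7 = 17
ES_Run assay = 10; EF_Run assay = 10+11 = 21
ES_Incubation = max(EF_Equipment setup=6, EF_Calibration=10) = 10; EF_Incubation = 10+13 = 23
ES_Imaging = 6; EF_Imaging = 6+10 = 16
ES_Data extraction = 6; EF_Data extraction = 6+8 = 14
ES_Statistical analysis = max(EF_Calibration=10, EF_Incubation=23) = 23; EF_Statistical analysis = 23+5 = 28
ES_Replicate run = max(EF_Sample prep=17, EF_Run assay=21) = 21; EF_Replicate run = 21+10 = 31
ES_Write-up = max(EF_Sample prep=17, EF_Incubation=23, EF_Imaging=16, EF_Data extraction=14, EF_Statistical analysis=28, EF_Replicate run=31) = 31; EF_Write-up = 31+12 = 43
Expected project duration μ = 43 weeks. Critical path: Calibration → Run assay → Replicate run → Write-up.

Backward pass:
LF_Write-up = 43; LS_Write-up = 43−12 = 31
LF_Replicate run = LS_Write-up = 31; LS_Replicate run = 31−10 = 21
LF_Statistical analysis = LS_Write-up = 31; LS_Statistical analysis = 31−5 = 26
LF_Data extraction = LS_Write-up = 31; LS_Data extraction = 31−8 = 23
LF_Imaging = LS_Write-up = 31; LS_Imaging = 31−10 = 21
LF_Incubation = min(LS_Statistical analysis=26, LS_Write-up=31) = 26; LS_Incubation = 26−13 = 13
LF_Run assay = LS_Replicate run = 21; LS_Run assay = 21−11 = 10
LF_Sample prep = min(LS_Replicate run=21, LS_Write-up=31) = 21; LS_Sample prep = 21−7 = 14
LF_Calibration = min(LS_Sample prep=14, LS_Run assay=10, LS_Incubation=13, LS_Statistical analysis=26) = 10; LS_Calibration = 10−10 = 0
LF_Equipment setup = min(LS_Sample prep=14, LS_Incubation=13, LS_Imaging=21, LS_Data extraction=23) = 13; LS_Equipment setup = 13−6 = 7
Slack_Equipment setup = LS_Equipment setup − ES_Equipment setup = 7 − 0 = 7

7 weeks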